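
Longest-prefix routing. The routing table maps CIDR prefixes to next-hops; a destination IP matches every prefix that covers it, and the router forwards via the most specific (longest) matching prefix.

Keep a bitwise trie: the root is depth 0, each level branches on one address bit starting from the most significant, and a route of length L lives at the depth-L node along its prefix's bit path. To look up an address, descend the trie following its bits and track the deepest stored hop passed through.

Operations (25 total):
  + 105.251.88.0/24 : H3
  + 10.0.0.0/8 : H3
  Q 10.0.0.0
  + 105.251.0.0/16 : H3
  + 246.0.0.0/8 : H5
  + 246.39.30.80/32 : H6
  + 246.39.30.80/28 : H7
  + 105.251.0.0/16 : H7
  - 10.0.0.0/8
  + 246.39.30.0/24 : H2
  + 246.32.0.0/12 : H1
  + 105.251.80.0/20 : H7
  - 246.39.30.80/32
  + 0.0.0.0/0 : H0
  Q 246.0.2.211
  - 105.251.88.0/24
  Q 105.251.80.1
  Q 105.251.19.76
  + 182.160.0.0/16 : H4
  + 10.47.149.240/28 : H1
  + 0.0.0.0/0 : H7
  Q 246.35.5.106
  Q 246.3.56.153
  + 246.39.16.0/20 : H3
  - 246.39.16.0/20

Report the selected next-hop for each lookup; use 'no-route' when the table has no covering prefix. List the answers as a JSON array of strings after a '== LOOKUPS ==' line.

Trace:
  + 105.251.88.0/24 (H3) depth=24
  + 10.0.0.0/8 (H3) depth=8
  ? 10.0.0.0  path d0:-→d1:-→d2:-→d3:-→d4:-→d5:-→d6:-→d7:-→d8:H3  best=H3
  + 105.251.0.0/16 (H3) depth=16
  + 246.0.0.0/8 (H5) depth=8
  + 246.39.30.80/32 (H6) depth=32
  + 246.39.30.80/28 (H7) depth=28
  + 105.251.0.0/16 (H7) depth=16
  - 10.0.0.0/8 clear@8
  + 246.39.30.0/24 (H2) depth=24
  + 246.32.0.0/12 (H1) depth=12
  + 105.251.80.0/20 (H7) depth=20
  - 246.39.30.80/32 clear@32
  + 0.0.0.0/0 (H0) depth=0
  ? 246.0.2.211  path d0:H0→d1:-→d2:-→d3:-→d4:-→d5:-→d6:-→d7:-→d8:H5→d9:-→d10:-  best=H5
  - 105.251.88.0/24 clear@24
  ? 105.251.80.1  path d0:H0→d1:-→d2:-→d3:-→d4:-→d5:-→d6:-→d7:-→d8:-→d9:-→d10:-→d11:-→d12:-→d13:-→d14:-→d15:-→d16:H7→d17:-→d18:-→d19:-→d20:H7  best=H7
  ? 105.251.19.76  path d0:H0→d1:-→d2:-→d3:-→d4:-→d5:-→d6:-→d7:-→d8:-→d9:-→d10:-→d11:-→d12:-→d13:-→d14:-→d15:-→d16:H7→d17:-  best=H7
  + 182.160.0.0/16 (H4) depth=16
  + 10.47.149.240/28 (H1) depth=28
  + 0.0.0.0/0 (H7) depth=0
  ? 246.35.5.106  path d0:H7→d1:-→d2:-→d3:-→d4:-→d5:-→d6:-→d7:-→d8:H5→d9:-→d10:-→d11:-→d12:H1→d13:-  best=H1
  ? 246.3.56.153  path d0:H7→d1:-→d2:-→d3:-→d4:-→d5:-→d6:-→d7:-→d8:H5→d9:-→d10:-  best=H5
  + 246.39.16.0/20 (H3) depth=20
  - 246.39.16.0/20 clear@20

== LOOKUPS ==
["H3","H5","H7","H7","H1","H5"]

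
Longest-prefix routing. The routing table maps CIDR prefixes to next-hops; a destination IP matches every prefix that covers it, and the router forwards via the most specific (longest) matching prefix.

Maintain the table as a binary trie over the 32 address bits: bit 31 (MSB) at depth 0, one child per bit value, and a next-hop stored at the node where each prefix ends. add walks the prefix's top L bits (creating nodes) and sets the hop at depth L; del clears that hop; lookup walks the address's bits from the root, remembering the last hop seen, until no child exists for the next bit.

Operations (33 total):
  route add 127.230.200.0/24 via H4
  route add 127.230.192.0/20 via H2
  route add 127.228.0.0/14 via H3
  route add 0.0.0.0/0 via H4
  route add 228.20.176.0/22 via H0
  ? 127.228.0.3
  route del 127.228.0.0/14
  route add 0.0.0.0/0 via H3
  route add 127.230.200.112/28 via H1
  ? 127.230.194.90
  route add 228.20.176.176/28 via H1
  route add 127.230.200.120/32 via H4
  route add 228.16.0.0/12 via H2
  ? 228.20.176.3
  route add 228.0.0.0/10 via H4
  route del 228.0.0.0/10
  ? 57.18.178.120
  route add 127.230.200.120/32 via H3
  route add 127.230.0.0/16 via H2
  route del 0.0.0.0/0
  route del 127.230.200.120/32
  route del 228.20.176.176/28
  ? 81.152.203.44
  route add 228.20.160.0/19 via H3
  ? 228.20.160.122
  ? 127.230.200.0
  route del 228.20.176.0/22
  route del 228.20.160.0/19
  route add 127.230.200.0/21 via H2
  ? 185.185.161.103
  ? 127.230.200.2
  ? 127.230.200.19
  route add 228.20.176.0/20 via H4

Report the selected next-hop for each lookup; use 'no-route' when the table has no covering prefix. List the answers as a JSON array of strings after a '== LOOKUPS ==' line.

Trace:
  + 127.230.200.0/24 (H4) depth=24
  + 127.230.192.0/20 (H2) depth=20
  + 127.228.0.0/14 (H3) depth=14
  + 0.0.0.0/0 (H4) depth=0
  + 228.20.176.0/22 (H0) depth=22
  lookup 127.228.0.3: bits 01111111111001 walk d0:H4→d1:-→d2:-→d3:-→d4:-→d5:-→d6:-→d7:-→d8:-→d9:-→d10:-→d11:-→d12:-→d13:-→d14:H3 -> H3
  - 127.228.0.0/14 clear@14
  + 0.0.0.0/0 (H3) depth=0
  + 127.230.200.112/28 (H1) depth=28
  lookup 127.230.194.90: bits 01111111111001101100 walk d0:H3→d1:-→d2:-→d3:-→d4:-→d5:-→d6:-→d7:-→d8:-→d9:-→d10:-→d11:-→d12:-→d13:-→d14:-→d15:-→d16:-→d17:-→d18:-→d19:-→d20:H2 -> H2
  + 228.20.176.176/28 (H1) depth=28
  + 127.230.200.120/32 (H4) depth=32
  + 228.16.0.0/12 (H2) depth=12
  lookup 228.20.176.3: bits 111001000001010010110000 walk d0:H3→d1:-→d2:-→d3:-→d4:-→d5:-→d6:-→d7:-→d8:-→d9:-→d10:-→d11:-→d12:H2→d13:-→d14:-→d15:-→d16:-→d17:-→d18:-→d19:-→d20:-→d21:-→d22:H0→d23:-→d24:- -> H0
  + 228.0.0.0/10 (H4) depth=10
  - 228.0.0.0/10 clear@10
  lookup 57.18.178.120: bits 0 walk d0:H3→d1:- -> H3
  + 127.230.200.120/32 (H3) depth=32
  + 127.230.0.0/16 (H2) depth=16
  - 0.0.0.0/0 clear@0
  - 127.230.200.120/32 clear@32
  - 228.20.176.176/28 clear@28
  lookup 81.152.203.44: bits 01 walk d0:-→d1:-→d2:- -> no-route
  + 228.20.160.0/19 (H3) depth=19
  lookup 228.20.160.122: bits 1110010000010100101 walk d0:-→d1:-→d2:-→d3:-→d4:-→d5:-→d6:-→d7:-→d8:-→d9:-→d10:-→d11:-→d12:H2→d13:-→d14:-→d15:-→d16:-→d17:-→d18:-→d19:H3 -> H3
  lookup 127.230.200.0: bits 0111111111100110110010000 walk d0:-→d1:-→d2:-→d3:-→d4:-→d5:-→d6:-→d7:-→d8:-→d9:-→d10:-→d11:-→d12:-→d13:-→d14:-→d15:-→d16:H2→d17:-→d18:-→d19:-→d20:H2→d21:-→d22:-→d23:-→d24:H4→d25:- -> H4
  - 228.20.176.0/22 clear@22
  - 228.20.160.0/19 clear@19
  + 127.230.200.0/21 (H2) depth=21
  lookup 185.185.161.103: bits 1 walk d0:-→d1:- -> no-route
  lookup 127.230.200.2: bits 0111111111100110110010000 walk d0:-→d1:-→d2:-→d3:-→d4:-→d5:-→d6:-→d7:-→d8:-→d9:-→d10:-→d11:-→d12:-→d13:-→d14:-→d15:-→d16:H2→d17:-→d18:-→d19:-→d20:H2→d21:H2→d22:-→d23:-→d24:H4→d25:- -> H4
  lookup 127.230.200.19: bits 0111111111100110110010000 walk d0:-→d1:-→d2:-→d3:-→d4:-→d5:-→d6:-→d7:-→d8:-→d9:-→d10:-→d11:-→d12:-→d13:-→d14:-→d15:-→d16:H2→d17:-→d18:-→d19:-→d20:H2→d21:H2→d22:-→d23:-→d24:H4→d25:- -> H4
  + 228.20.176.0/20 (H4) depth=20

== LOOKUPS ==
["H3","H2","H0","H3","no-route","H3","H4","no-route","H4","H4"]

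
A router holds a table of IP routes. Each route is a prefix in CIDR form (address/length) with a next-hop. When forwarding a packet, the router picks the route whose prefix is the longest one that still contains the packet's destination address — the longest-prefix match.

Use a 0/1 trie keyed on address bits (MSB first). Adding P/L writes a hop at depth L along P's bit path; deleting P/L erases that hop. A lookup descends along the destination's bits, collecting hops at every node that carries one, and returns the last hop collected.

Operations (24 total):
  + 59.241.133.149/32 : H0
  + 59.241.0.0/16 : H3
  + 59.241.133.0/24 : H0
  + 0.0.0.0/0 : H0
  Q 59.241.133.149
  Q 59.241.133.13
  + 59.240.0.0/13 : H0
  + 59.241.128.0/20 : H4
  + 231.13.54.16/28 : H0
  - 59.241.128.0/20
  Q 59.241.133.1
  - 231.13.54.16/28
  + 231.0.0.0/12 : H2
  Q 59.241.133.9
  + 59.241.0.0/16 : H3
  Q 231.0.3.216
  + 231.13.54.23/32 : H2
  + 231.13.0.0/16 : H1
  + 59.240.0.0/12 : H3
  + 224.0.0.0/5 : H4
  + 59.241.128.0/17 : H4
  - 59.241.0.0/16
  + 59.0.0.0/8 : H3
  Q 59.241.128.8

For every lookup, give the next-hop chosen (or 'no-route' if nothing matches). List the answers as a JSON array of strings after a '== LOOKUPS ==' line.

Apply in order:
  + 59.241.133.149/32 (H0) depth=32
  + 59.241.0.0/16 (H3) depth=16
  + 59.241.133.0/24 (H0) depth=24
  + 0.0.0.0/0 (H0) depth=0
  Q 59.241.133.149: descend 00111011111100011000010110010101 ; hops seen [H0,H3,H0,H0] ; pick H0
  Q 59.241.133.13: descend 001110111111000110000101 ; hops seen [H0,H3,H0] ; pick H0
  + 59.240.0.0/13 (H0) depth=13
  + 59.241.128.0/20 (H4) depth=20
  + 231.13.54.16/28 (H0) depth=28
  - 59.241.128.0/20 clear@20
  Q 59.241.133.1: descend 001110111111000110000101 ; hops seen [H0,H0,H3,H0] ; pick H0
  - 231.13.54.16/28 clear@28
  + 231.0.0.0/12 (H2) depth=12
  Q 59.241.133.9: descend 001110111111000110000101 ; hops seen [H0,H0,H3,H0] ; pick H0
  + 59.241.0.0/16 (H3) depth=16
  Q 231.0.3.216: descend 111001110000 ; hops seen [H0,H2] ; pick H2
  + 231.13.54.23/32 (H2) depth=32
  + 231.13.0.0/16 (H1) depth=16
  + 59.240.0.0/12 (H3) depth=12
  + 224.0.0.0/5 (H4) depth=5
  + 59.241.128.0/17 (H4) depth=17
  - 59.241.0.0/16 clear@16
  + 59.0.0.0/8 (H3) depth=8
  Q 59.241.128.8: descend 001110111111000110000 ; hops seen [H0,H3,H3,H0,H4] ; pick H4

== LOOKUPS ==
["H0","H0","H0","H0","H2","H4"]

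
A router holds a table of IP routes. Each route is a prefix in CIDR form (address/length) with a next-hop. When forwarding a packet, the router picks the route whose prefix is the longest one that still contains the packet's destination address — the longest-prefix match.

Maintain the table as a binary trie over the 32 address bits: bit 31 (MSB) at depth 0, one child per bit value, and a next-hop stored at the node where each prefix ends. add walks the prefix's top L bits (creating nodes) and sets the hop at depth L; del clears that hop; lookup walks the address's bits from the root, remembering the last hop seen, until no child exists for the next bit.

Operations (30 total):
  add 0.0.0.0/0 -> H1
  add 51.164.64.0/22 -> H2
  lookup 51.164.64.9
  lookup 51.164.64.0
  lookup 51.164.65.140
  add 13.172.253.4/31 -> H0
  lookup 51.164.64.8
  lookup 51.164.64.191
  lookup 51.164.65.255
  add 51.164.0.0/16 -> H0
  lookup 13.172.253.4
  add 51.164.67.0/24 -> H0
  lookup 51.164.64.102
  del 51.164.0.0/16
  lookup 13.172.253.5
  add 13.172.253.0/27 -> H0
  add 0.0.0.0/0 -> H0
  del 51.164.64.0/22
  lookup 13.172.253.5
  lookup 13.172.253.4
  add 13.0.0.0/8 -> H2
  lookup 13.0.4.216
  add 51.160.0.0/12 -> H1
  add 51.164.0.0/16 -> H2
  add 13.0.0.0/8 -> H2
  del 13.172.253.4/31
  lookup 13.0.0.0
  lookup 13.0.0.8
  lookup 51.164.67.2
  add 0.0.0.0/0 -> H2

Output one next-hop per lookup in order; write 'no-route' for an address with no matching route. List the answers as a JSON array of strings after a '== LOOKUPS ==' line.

Process each operation:
  + 0.0.0.0/0 (H1) depth=0
  + 51.164.64.0/22 (H2) depth=22
  lookup 51.164.64.9: bits 0011001110100100010000 walk d0:H1→d1:-→d2:-→d3:-→d4:-→d5:-→d6:-→d7:-→d8:-→d9:-→d10:-→d11:-→d12:-→d13:-→d14:-→d15:-→d16:-→d17:-→d18:-→d19:-→d20:-→d21:-→d22:H2 -> H2
  lookup 51.164.64.0: bits 0011001110100100010000 walk d0:H1→d1:-→d2:-→d3:-→d4:-→d5:-→d6:-→d7:-→d8:-→d9:-→d10:-→d11:-→d12:-→d13:-→d14:-→d15:-→d16:-→d17:-→d18:-→d19:-→d20:-→d21:-→d22:H2 -> H2
  lookup 51.164.65.140: bits 0011001110100100010000 walk d0:H1→d1:-→d2:-→d3:-→d4:-→d5:-→d6:-→d7:-→d8:-→d9:-→d10:-→d11:-→d12:-→d13:-→d14:-→d15:-→d16:-→d17:-→d18:-→d19:-→d20:-→d21:-→d22:H2 -> H2
  + 13.172.253.4/31 (H0) depth=31
  lookup 51.164.64.8: bits 0011001110100100010000 walk d0:H1→d1:-→d2:-→d3:-→d4:-→d5:-→d6:-→d7:-→d8:-→d9:-→d10:-→d11:-→d12:-→d13:-→d14:-→d15:-→d16:-→d17:-→d18:-→d19:-→d20:-→d21:-→d22:H2 -> H2
  lookup 51.164.64.191: bits 0011001110100100010000 walk d0:H1→d1:-→d2:-→d3:-→d4:-→d5:-→d6:-→d7:-→d8:-→d9:-→d10:-→d11:-→d12:-→d13:-→d14:-→d15:-→d16:-→d17:-→d18:-→d19:-→d20:-→d21:-→d22:H2 -> H2
  lookup 51.164.65.255: bits 0011001110100100010000 walk d0:H1→d1:-→d2:-→d3:-→d4:-→d5:-→d6:-→d7:-→d8:-→d9:-→d10:-→d11:-→d12:-→d13:-→d14:-→d15:-→d16:-→d17:-→d18:-→d19:-→d20:-→d21:-→d22:H2 -> H2
  + 51.164.0.0/16 (H0) depth=16
  lookup 13.172.253.4: bits 0000110110101100111111010000010 walk d0:H1→d1:-→d2:-→d3:-→d4:-→d5:-→d6:-→d7:-→d8:-→d9:-→d10:-→d11:-→d12:-→d13:-→d14:-→d15:-→d16:-→d17:-→d18:-→d19:-→d20:-→d21:-→d22:-→d23:-→d24:-→d25:-→d26:-→d27:-→d28:-→d29:-→d30:-→d31:H0 -> H0
  + 51.164.67.0/24 (H0) depth=24
  lookup 51.164.64.102: bits 0011001110100100010000 walk d0:H1→d1:-→d2:-→d3:-→d4:-→d5:-→d6:-→d7:-→d8:-→d9:-→d10:-→d11:-→d12:-→d13:-→d14:-→d15:-→d16:H0→d17:-→d18:-→d19:-→d20:-→d21:-→d22:H2 -> H2
  - 51.164.0.0/16 clear@16
  lookup 13.172.253.5: bits 0000110110101100111111010000010 walk d0:H1→d1:-→d2:-→d3:-→d4:-→d5:-→d6:-→d7:-→d8:-→d9:-→d10:-→d11:-→d12:-→d13:-→d14:-→d15:-→d16:-→d17:-→d18:-→d19:-→d20:-→d21:-→d22:-→d23:-→d24:-→d25:-→d26:-→d27:-→d28:-→d29:-→d30:-→d31:H0 -> H0
  + 13.172.253.0/27 (H0) depth=27
  + 0.0.0.0/0 (H0) depth=0
  - 51.164.64.0/22 clear@22
  lookup 13.172.253.5: bits 0000110110101100111111010000010 walk d0:H0→d1:-→d2:-→d3:-→d4:-→d5:-→d6:-→d7:-→d8:-→d9:-→d10:-→d11:-→d12:-→d13:-→d14:-→d15:-→d16:-→d17:-→d18:-→d19:-→d20:-→d21:-→d22:-→d23:-→d24:-→d25:-→d26:-→d27:H0→d28:-→d29:-→d30:-→d31:H0 -> H0
  lookup 13.172.253.4: bits 0000110110101100111111010000010 walk d0:H0→d1:-→d2:-→d3:-→d4:-→d5:-→d6:-→d7:-→d8:-→d9:-→d10:-→d11:-→d12:-→d13:-→d14:-→d15:-→d16:-→d17:-→d18:-→d19:-→d20:-→d21:-→d22:-→d23:-→d24:-→d25:-→d26:-→d27:H0→d28:-→d29:-→d30:-→d31:H0 -> H0
  + 13.0.0.0/8 (H2) depth=8
  lookup 13.0.4.216: bits 00001101 walk d0:H0→d1:-→d2:-→d3:-→d4:-→d5:-→d6:-→d7:-→d8:H2 -> H2
  + 51.160.0.0/12 (H1) depth=12
  + 51.164.0.0/16 (H2) depth=16
  + 13.0.0.0/8 (H2) depth=8
  - 13.172.253.4/31 clear@31
  lookup 13.0.0.0: bits 00001101 walk d0:H0→d1:-→d2:-→d3:-→d4:-→d5:-→d6:-→d7:-→d8:H2 -> H2
  lookup 13.0.0.8: bits 00001101 walk d0:H0→d1:-→d2:-→d3:-→d4:-→d5:-→d6:-→d7:-→d8:H2 -> H2
  lookup 51.164.67.2: bits 001100111010010001000011 walk d0:H0→d1:-→d2:-→d3:-→d4:-→d5:-→d6:-→d7:-→d8:-→d9:-→d10:-→d11:-→d12:H1→d13:-→d14:-→d15:-→d16:H2→d17:-→d18:-→d19:-→d20:-→d21:-→d22:-→d23:-→d24:H0 -> H0
  + 0.0.0.0/0 (H2) depth=0

== LOOKUPS ==
["H2","H2","H2","H2","H2","H2","H0","H2","H0","H0","H0","H2","H2","H2","H0"]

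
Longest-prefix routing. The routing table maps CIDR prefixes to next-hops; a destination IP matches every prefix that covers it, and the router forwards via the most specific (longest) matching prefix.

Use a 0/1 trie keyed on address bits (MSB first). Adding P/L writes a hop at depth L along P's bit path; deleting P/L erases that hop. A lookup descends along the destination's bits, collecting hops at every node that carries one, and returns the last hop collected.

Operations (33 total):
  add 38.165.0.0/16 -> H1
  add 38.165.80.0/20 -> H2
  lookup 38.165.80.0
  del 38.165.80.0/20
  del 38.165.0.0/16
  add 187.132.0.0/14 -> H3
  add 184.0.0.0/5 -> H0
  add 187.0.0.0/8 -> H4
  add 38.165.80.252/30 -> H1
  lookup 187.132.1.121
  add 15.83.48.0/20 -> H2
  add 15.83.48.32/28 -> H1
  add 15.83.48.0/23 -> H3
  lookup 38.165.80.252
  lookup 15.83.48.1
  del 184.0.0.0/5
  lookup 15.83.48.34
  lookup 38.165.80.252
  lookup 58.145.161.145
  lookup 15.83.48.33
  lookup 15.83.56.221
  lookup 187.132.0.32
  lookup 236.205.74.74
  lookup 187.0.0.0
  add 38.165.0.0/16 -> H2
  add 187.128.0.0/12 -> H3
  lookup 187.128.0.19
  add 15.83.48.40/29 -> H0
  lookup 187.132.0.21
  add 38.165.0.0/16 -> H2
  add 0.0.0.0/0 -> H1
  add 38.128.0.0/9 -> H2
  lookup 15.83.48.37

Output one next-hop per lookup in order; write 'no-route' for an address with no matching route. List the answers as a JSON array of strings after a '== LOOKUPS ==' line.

Trace:
  + 38.165.0.0/16 (H1) depth=16
  + 38.165.80.0/20 (H2) depth=20
  lookup 38.165.80.0: bits 00100110101001010101 walk d0:-→d1:-→d2:-→d3:-→d4:-→d5:-→d6:-→d7:-→d8:-→d9:-→d10:-→d11:-→d12:-→d13:-→d14:-→d15:-→d16:H1→d17:-→d18:-→d19:-→d20:H2 -> H2
  - 38.165.80.0/20 clear@20
  - 38.165.0.0/16 clear@16
  + 187.132.0.0/14 (H3) depth=14
  + 184.0.0.0/5 (H0) depth=5
  + 187.0.0.0/8 (H4) depth=8
  + 38.165.80.252/30 (H1) depth=30
  lookup 187.132.1.121: bits 10111011100001 walk d0:-→d1:-→d2:-→d3:-→d4:-→d5:H0→d6:-→d7:-→d8:H4→d9:-→d10:-→d11:-→d12:-→d13:-→d14:H3 -> H3
  + 15.83.48.0/20 (H2) depth=20
  + 15.83.48.32/28 (H1) depth=28
  + 15.83.48.0/23 (H3) depth=23
  lookup 38.165.80.252: bits 001001101010010101010000111111 walk d0:-→d1:-→d2:-→d3:-→d4:-→d5:-→d6:-→d7:-→d8:-→d9:-→d10:-→d11:-→d12:-→d13:-→d14:-→d15:-→d16:-→d17:-→d18:-→d19:-→d20:-→d21:-→d22:-→d23:-→d24:-→d25:-→d26:-→d27:-→d28:-→d29:-→d30:H1 -> H1
  lookup 15.83.48.1: bits 00001111010100110011000000 walk d0:-→d1:-→d2:-→d3:-→d4:-→d5:-→d6:-→d7:-→d8:-→d9:-→d10:-→d11:-→d12:-→d13:-→d14:-→d15:-→d16:-→d17:-→d18:-→d19:-→d20:H2→d21:-→d22:-→d23:H3→d24:-→d25:-→d26:- -> H3
  - 184.0.0.0/5 clear@5
  lookup 15.83.48.34: bits 0000111101010011001100000010 walk d0:-→d1:-→d2:-→d3:-→d4:-→d5:-→d6:-→d7:-→d8:-→d9:-→d10:-→d11:-→d12:-→d13:-→d14:-→d15:-→d16:-→d17:-→d18:-→d19:-→d20:H2→d21:-→d22:-→d23:H3→d24:-→d25:-→d26:-→d27:-→d28:H1 -> H1
  lookup 38.165.80.252: bits 001001101010010101010000111111 walk d0:-→d1:-→d2:-→d3:-→d4:-→d5:-→d6:-→d7:-→d8:-→d9:-→d10:-→d11:-→d12:-→d13:-→d14:-→d15:-→d16:-→d17:-→d18:-→d19:-→d20:-→d21:-→d22:-→d23:-→d24:-→d25:-→d26:-→d27:-→d28:-→d29:-→d30:H1 -> H1
  lookup 58.145.161.145: bits 001 walk d0:-→d1:-→d2:-→d3:- -> no-route
  lookup 15.83.48.33: bits 0000111101010011001100000010 walk d0:-→d1:-→d2:-→d3:-→d4:-→d5:-→d6:-→d7:-→d8:-→d9:-→d10:-→d11:-→d12:-→d13:-→d14:-→d15:-→d16:-→d17:-→d18:-→d19:-→d20:H2→d21:-→d22:-→d23:H3→d24:-→d25:-→d26:-→d27:-→d28:H1 -> H1
  lookup 15.83.56.221: bits 00001111010100110011 walk d0:-→d1:-→d2:-→d3:-→d4:-→d5:-→d6:-→d7:-→d8:-→d9:-→d10:-→d11:-→d12:-→d13:-→d14:-→d15:-→d16:-→d17:-→d18:-→d19:-→d20:H2 -> H2
  lookup 187.132.0.32: bits 10111011100001 walk d0:-→d1:-→d2:-→d3:-→d4:-→d5:-→d6:-→d7:-→d8:H4→d9:-→d10:-→d11:-→d12:-→d13:-→d14:H3 -> H3
  lookup 236.205.74.74: bits 1 walk d0:-→d1:- -> no-route
  lookup 187.0.0.0: bits 10111011 walk d0:-→d1:-→d2:-→d3:-→d4:-→d5:-→d6:-→d7:-→d8:H4 -> H4
  + 38.165.0.0/16 (H2) depth=16
  + 187.128.0.0/12 (H3) depth=12
  lookup 187.128.0.19: bits 1011101110000 walk d0:-→d1:-→d2:-→d3:-→d4:-→d5:-→d6:-→d7:-→d8:H4→d9:-→d10:-→d11:-→d12:H3→d13:- -> H3
  + 15.83.48.40/29 (H0) depth=29
  lookup 187.132.0.21: bits 10111011100001 walk d0:-→d1:-→d2:-→d3:-→d4:-→d5:-→d6:-→d7:-→d8:H4→d9:-→d10:-→d11:-→d12:H3→d13:-→d14:H3 -> H3
  + 38.165.0.0/16 (H2) depth=16
  + 0.0.0.0/0 (H1) depth=0
  + 38.128.0.0/9 (H2) depth=9
  lookup 15.83.48.37: bits 0000111101010011001100000010 walk d0:H1→d1:-→d2:-→d3:-→d4:-→d5:-→d6:-→d7:-→d8:-→d9:-→d10:-→d11:-→d12:-→d13:-→d14:-→d15:-→d16:-→d17:-→d18:-→d19:-→d20:H2→d21:-→d22:-→d23:H3→d24:-→d25:-→d26:-→d27:-→d28:H1 -> H1

== LOOKUPS ==
["H2","H3","H1","H3","H1","H1","no-route","H1","H2","H3","no-route","H4","H3","H3","H1"]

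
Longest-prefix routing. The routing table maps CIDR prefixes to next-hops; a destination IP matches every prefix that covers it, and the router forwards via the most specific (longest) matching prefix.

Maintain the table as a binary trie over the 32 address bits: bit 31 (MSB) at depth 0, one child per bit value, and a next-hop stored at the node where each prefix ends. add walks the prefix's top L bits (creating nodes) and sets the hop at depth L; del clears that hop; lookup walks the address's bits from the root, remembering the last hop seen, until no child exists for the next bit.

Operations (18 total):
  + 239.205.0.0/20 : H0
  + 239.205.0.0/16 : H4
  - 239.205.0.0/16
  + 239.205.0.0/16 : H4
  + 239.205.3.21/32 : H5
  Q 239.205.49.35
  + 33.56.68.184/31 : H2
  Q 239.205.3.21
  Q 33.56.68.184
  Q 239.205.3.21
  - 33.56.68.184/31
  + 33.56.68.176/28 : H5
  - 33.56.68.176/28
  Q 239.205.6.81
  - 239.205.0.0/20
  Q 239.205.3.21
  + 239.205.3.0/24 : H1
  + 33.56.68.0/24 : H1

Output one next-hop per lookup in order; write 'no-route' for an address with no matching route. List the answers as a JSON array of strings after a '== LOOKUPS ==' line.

Apply in order:
  + 239.205.0.0/20 (H0) depth=20
  + 239.205.0.0/16 (H4) depth=16
  del 239.205.0.0/16 (clear depth 16)
  + 239.205.0.0/16 (H4) depth=16
  + 239.205.3.21/32 (H5) depth=32
  ? 239.205.49.35  path d0:-→d1:-→d2:-→d3:-→d4:-→d5:-→d6:-→d7:-→d8:-→d9:-→d10:-→d11:-→d12:-→d13:-→d14:-→d15:-→d16:H4→d17:-→d18:-  best=H4
  + 33.56.68.184/31 (H2) depth=31
  ? 239.205.3.21  path d0:-→d1:-→d2:-→d3:-→d4:-→d5:-→d6:-→d7:-→d8:-→d9:-→d10:-→d11:-→d12:-→d13:-→d14:-→d15:-→d16:H4→d17:-→d18:-→d19:-→d20:H0→d21:-→d22:-→d23:-→d24:-→d25:-→d26:-→d27:-→d28:-→d29:-→d30:-→d31:-→d32:H5  best=H5
  ? 33.56.68.184  path d0:-→d1:-→d2:-→d3:-→d4:-→d5:-→d6:-→d7:-→d8:-→d9:-→d10:-→d11:-→d12:-→d13:-→d14:-→d15:-→d16:-→d17:-→d18:-→d19:-→d20:-→d21:-→d22:-→d23:-→d24:-→d25:-→d26:-→d27:-→d28:-→d29:-→d30:-→d31:H2  best=H2
  ? 239.205.3.21  path d0:-→d1:-→d2:-→d3:-→d4:-→d5:-→d6:-→d7:-→d8:-→d9:-→d10:-→d11:-→d12:-→d13:-→d14:-→d15:-→d16:H4→d17:-→d18:-→d19:-→d20:H0→d21:-→d22:-→d23:-→d24:-→d25:-→d26:-→d27:-→d28:-→d29:-→d30:-→d31:-→d32:H5  best=H5
  del 33.56.68.184/31 (clear depth 31)
  + 33.56.68.176/28 (H5) depth=28
  del 33.56.68.176/28 (clear depth 28)
  ? 239.205.6.81  path d0:-→d1:-→d2:-→d3:-→d4:-→d5:-→d6:-→d7:-→d8:-→d9:-→d10:-→d11:-→d12:-→d13:-→d14:-→d15:-→d16:H4→d17:-→d18:-→d19:-→d20:H0→d21:-  best=H0
  del 239.205.0.0/20 (clear depth 20)
  ? 239.205.3.21  path d0:-→d1:-→d2:-→d3:-→d4:-→d5:-→d6:-→d7:-→d8:-→d9:-→d10:-→d11:-→d12:-→d13:-→d14:-→d15:-→d16:H4→d17:-→d18:-→d19:-→d20:-→d21:-→d22:-→d23:-→d24:-→d25:-→d26:-→d27:-→d28:-→d29:-→d30:-→d31:-→d32:H5  best=H5
  + 239.205.3.0/24 (H1) depth=24
  + 33.56.68.0/24 (H1) depth=24

== LOOKUPS ==
["H4","H5","H2","H5","H0","H5"]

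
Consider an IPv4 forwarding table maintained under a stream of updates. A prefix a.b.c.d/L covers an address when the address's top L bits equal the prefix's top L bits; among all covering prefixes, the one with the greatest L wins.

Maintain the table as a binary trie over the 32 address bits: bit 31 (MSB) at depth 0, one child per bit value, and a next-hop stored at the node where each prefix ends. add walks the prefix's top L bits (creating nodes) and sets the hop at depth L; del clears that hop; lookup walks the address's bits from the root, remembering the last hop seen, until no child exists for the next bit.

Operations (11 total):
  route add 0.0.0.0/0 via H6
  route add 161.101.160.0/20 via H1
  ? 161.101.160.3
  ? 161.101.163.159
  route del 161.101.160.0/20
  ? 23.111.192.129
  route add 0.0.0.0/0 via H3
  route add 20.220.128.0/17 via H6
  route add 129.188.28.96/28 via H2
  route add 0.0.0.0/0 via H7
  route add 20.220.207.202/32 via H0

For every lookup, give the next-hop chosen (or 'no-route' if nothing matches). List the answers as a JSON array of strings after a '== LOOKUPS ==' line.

Apply in order:
  + 0.0.0.0/0 (H6) depth=0
  + 161.101.160.0/20 (H1) depth=20
  lookup 161.101.160.3: bits 10100001011001011010 walk d0:H6→d1:-→d2:-→d3:-→d4:-→d5:-→d6:-→d7:-→d8:-→d9:-→d10:-→d11:-→d12:-→d13:-→d14:-→d15:-→d16:-→d17:-→d18:-→d19:-→d20:H1 -> H1
  lookup 161.101.163.159: bits 10100001011001011010 walk d0:H6→d1:-→d2:-→d3:-→d4:-→d5:-→d6:-→d7:-→d8:-→d9:-→d10:-→d11:-→d12:-→d13:-→d14:-→d15:-→d16:-→d17:-→d18:-→d19:-→d20:H1 -> H1
  del 161.101.160.0/20 (clear depth 20)
  lookup 23.111.192.129: bits ε walk d0:H6 -> H6
  + 0.0.0.0/0 (H3) depth=0
  + 20.220.128.0/17 (H6) depth=17
  + 129.188.28.96/28 (H2) depth=28
  + 0.0.0.0/0 (H7) depth=0
  + 20.220.207.202/32 (H0) depth=32

== LOOKUPS ==
["H1","H1","H6"]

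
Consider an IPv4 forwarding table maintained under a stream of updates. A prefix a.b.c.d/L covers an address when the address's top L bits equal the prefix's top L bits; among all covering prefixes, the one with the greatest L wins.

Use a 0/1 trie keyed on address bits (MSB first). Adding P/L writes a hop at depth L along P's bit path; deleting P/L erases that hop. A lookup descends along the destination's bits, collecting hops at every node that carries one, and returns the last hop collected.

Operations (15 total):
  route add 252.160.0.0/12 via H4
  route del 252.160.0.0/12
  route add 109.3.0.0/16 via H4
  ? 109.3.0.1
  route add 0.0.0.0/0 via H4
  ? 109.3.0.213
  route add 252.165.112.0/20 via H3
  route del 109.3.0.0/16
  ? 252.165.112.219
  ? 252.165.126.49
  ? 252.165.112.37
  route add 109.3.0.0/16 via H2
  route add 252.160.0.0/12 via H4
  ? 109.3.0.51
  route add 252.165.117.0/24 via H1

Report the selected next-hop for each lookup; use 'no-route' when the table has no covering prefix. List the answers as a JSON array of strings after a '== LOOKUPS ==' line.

Apply in order:
  add 252.160.0.0/12 -> H4 at depth 12
  - 252.160.0.0/12 clear@12
  add 109.3.0.0/16 -> H4 at depth 16
  Q 109.3.0.1: descend 0110110100000011 ; hops seen [H4] ; pick H4
  add 0.0.0.0/0 -> H4 at depth 0
  Q 109.3.0.213: descend 0110110100000011 ; hops seen [H4,H4] ; pick H4
  add 252.165.112.0/20 -> H3 at depth 20
  - 109.3.0.0/16 clear@16
  Q 252.165.112.219: descend 11111100101001010111 ; hops seen [H4,H3] ; pick H3
  Q 252.165.126.49: descend 11111100101001010111 ; hops seen [H4,H3] ; pick H3
  Q 252.165.112.37: descend 11111100101001010111 ; hops seen [H4,H3] ; pick H3
  add 109.3.0.0/16 -> H2 at depth 16
  add 252.160.0.0/12 -> H4 at depth 12
  Q 109.3.0.51: descend 0110110100000011 ; hops seen [H4,H2] ; pick H2
  add 252.165.117.0/24 -> H1 at depth 24

== LOOKUPS ==
["H4","H4","H3","H3","H3","H2"]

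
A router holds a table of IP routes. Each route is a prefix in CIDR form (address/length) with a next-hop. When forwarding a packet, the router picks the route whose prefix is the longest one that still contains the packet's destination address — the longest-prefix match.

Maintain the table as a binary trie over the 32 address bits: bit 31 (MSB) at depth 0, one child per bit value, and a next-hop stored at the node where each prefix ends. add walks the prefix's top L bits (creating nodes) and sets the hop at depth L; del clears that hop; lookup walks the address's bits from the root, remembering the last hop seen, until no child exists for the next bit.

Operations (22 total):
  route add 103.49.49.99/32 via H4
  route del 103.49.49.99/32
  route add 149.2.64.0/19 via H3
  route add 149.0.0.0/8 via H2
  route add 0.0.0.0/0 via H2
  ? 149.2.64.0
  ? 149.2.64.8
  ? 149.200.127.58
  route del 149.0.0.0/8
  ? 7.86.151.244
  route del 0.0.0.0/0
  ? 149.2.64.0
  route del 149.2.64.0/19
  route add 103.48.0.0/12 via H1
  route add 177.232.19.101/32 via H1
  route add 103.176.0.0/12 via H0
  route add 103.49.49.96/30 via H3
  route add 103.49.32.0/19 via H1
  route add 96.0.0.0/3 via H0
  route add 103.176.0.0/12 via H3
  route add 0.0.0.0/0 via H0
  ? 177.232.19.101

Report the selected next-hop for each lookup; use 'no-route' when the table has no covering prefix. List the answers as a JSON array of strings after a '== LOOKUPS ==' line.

Process each operation:
  + 103.49.49.99/32 (H4) depth=32
  - 103.49.49.99/32 clear@32
  + 149.2.64.0/19 (H3) depth=19
  + 149.0.0.0/8 (H2) depth=8
  + 0.0.0.0/0 (H2) depth=0
  ? 149.2.64.0  path d0:H2→d1:-→d2:-→d3:-→d4:-→d5:-→d6:-→d7:-→d8:H2→d9:-→d10:-→d11:-→d12:-→d13:-→d14:-→d15:-→d16:-→d17:-→d18:-→d19:H3  best=H3
  ? 149.2.64.8  path d0:H2→d1:-→d2:-→d3:-→d4:-→d5:-→d6:-→d7:-→d8:H2→d9:-→d10:-→d11:-→d12:-→d13:-→d14:-→d15:-→d16:-→d17:-→d18:-→d19:H3  best=H3
  ? 149.200.127.58  path d0:H2→d1:-→d2:-→d3:-→d4:-→d5:-→d6:-→d7:-→d8:H2  best=H2
  - 149.0.0.0/8 clear@8
  ? 7.86.151.244  path d0:H2→d1:-  best=H2
  - 0.0.0.0/0 clear@0
  ? 149.2.64.0  path d0:-→d1:-→d2:-→d3:-→d4:-→d5:-→d6:-→d7:-→d8:-→d9:-→d10:-→d11:-→d12:-→d13:-→d14:-→d15:-→d16:-→d17:-→d18:-→d19:H3  best=H3
  - 149.2.64.0/19 clear@19
  + 103.48.0.0/12 (H1) depth=12
  + 177.232.19.101/32 (H1) depth=32
  + 103.176.0.0/12 (H0) depth=12
  + 103.49.49.96/30 (H3) depth=30
  + 103.49.32.0/19 (H1) depth=19
  + 96.0.0.0/3 (H0) depth=3
  + 103.176.0.0/12 (H3) depth=12
  + 0.0.0.0/0 (H0) depth=0
  ? 177.232.19.101  path d0:H0→d1:-→d2:-→d3:-→d4:-→d5:-→d6:-→d7:-→d8:-→d9:-→d10:-→d11:-→d12:-→d13:-→d14:-→d15:-→d16:-→d17:-→d18:-→d19:-→d20:-→d21:-→d22:-→d23:-→d24:-→d25:-→d26:-→d27:-→d28:-→d29:-→d30:-→d31:-→d32:H1  best=H1

== LOOKUPS ==
["H3","H3","H2","H2","H3","H1"]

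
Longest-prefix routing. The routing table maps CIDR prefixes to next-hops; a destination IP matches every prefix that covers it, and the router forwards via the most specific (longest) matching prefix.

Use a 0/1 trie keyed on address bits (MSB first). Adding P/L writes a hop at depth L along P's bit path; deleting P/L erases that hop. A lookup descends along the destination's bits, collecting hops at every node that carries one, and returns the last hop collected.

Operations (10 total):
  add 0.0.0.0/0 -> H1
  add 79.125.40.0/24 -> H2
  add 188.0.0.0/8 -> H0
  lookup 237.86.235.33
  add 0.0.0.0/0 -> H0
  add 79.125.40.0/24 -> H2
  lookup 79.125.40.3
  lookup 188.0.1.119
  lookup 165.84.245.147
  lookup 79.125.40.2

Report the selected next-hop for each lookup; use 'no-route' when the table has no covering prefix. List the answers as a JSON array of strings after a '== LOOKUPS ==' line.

Apply in order:
  add 0.0.0.0/0 -> H1 at depth 0
  add 79.125.40.0/24 -> H2 at depth 24
  add 188.0.0.0/8 -> H0 at depth 8
  lookup 237.86.235.33: bits 1 walk d0:H1→d1:- -> H1
  add 0.0.0.0/0 -> H0 at depth 0
  add 79.125.40.0/24 -> H2 at depth 24
  lookup 79.125.40.3: bits 010011110111110100101000 walk d0:H0→d1:-→d2:-→d3:-→d4:-→d5:-→d6:-→d7:-→d8:-→d9:-→d10:-→d11:-→d12:-→d13:-→d14:-→d15:-→d16:-→d17:-→d18:-→d19:-→d20:-→d21:-→d22:-→d23:-→d24:H2 -> H2
  lookup 188.0.1.119: bits 10111100 walk d0:H0→d1:-→d2:-→d3:-→d4:-→d5:-→d6:-→d7:-→d8:H0 -> H0
  lookup 165.84.245.147: bits 101 walk d0:H0→d1:-→d2:-→d3:- -> H0
  lookup 79.125.40.2: bits 010011110111110100101000 walk d0:H0→d1:-→d2:-→d3:-→d4:-→d5:-→d6:-→d7:-→d8:-→d9:-→d10:-→d11:-→d12:-→d13:-→d14:-→d15:-→d16:-→d17:-→d18:-→d19:-→d20:-→d21:-→d22:-→d23:-→d24:H2 -> H2

== LOOKUPS ==
["H1","H2","H0","H0","H2"]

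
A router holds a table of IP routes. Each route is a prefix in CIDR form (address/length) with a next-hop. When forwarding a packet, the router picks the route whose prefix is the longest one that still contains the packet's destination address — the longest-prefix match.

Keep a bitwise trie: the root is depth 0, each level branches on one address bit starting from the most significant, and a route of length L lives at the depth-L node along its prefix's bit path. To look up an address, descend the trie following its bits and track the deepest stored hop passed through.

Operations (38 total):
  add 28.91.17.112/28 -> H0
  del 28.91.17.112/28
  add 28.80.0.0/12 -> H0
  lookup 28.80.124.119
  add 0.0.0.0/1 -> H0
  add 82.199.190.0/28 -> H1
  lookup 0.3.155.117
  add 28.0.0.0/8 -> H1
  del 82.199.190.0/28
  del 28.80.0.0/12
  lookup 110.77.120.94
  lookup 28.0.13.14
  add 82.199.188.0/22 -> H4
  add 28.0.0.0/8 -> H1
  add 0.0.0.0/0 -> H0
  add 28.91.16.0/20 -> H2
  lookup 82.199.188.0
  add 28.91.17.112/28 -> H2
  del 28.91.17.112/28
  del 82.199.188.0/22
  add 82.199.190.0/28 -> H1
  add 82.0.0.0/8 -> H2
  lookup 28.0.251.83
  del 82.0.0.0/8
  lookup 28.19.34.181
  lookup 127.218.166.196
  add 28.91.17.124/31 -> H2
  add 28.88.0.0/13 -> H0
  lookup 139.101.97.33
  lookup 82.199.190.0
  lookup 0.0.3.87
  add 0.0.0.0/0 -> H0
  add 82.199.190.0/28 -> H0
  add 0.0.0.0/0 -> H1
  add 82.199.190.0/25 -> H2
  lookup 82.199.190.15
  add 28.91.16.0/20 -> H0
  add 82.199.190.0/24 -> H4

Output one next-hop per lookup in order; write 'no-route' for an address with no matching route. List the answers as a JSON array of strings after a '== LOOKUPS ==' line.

Trace:
  + 28.91.17.112/28 (H0) depth=28
  del 28.91.17.112/28 (clear depth 28)
  + 28.80.0.0/12 (H0) depth=12
  Q 28.80.124.119: descend 000111000101 ; hops seen [H0] ; pick H0
  + 0.0.0.0/1 (H0) depth=1
  + 82.199.190.0/28 (H1) depth=28
  Q 0.3.155.117: descend 000 ; hops seen [H0] ; pick H0
  + 28.0.0.0/8 (H1) depth=8
  del 82.199.190.0/28 (clear depth 28)
  del 28.80.0.0/12 (clear depth 12)
  Q 110.77.120.94: descend 01 ; hops seen [H0] ; pick H0
  Q 28.0.13.14: descend 000111000 ; hops seen [H0,H1] ; pick H1
  + 82.199.188.0/22 (H4) depth=22
  + 28.0.0.0/8 (H1) depth=8
  + 0.0.0.0/0 (H0) depth=0
  + 28.91.16.0/20 (H2) depth=20
  Q 82.199.188.0: descend 0101001011000111101111 ; hops seen [H0,H0,H4] ; pick H4
  + 28.91.17.112/28 (H2) depth=28
  del 28.91.17.112/28 (clear depth 28)
  del 82.199.188.0/22 (clear depth 22)
  + 82.199.190.0/28 (H1) depth=28
  + 82.0.0.0/8 (H2) depth=8
  Q 28.0.251.83: descend 000111000 ; hops seen [H0,H0,H1] ; pick H1
  del 82.0.0.0/8 (clear depth 8)
  Q 28.19.34.181: descend 000111000 ; hops seen [H0,H0,H1] ; pick H1
  Q 127.218.166.196: descend 01 ; hops seen [H0,H0] ; pick H0
  + 28.91.17.124/31 (H2) depth=31
  + 28.88.0.0/13 (H0) depth=13
  Q 139.101.97.33: descend ε ; hops seen [H0] ; pick H0
  Q 82.199.190.0: descend 0101001011000111101111100000 ; hops seen [H0,H0,H1] ; pick H1
  Q 0.0.3.87: descend 000 ; hops seen [H0,H0] ; pick H0
  + 0.0.0.0/0 (H0) depth=0
  + 82.199.190.0/28 (H0) depth=28
  + 0.0.0.0/0 (H1) depth=0
  + 82.199.190.0/25 (H2) depth=25
  Q 82.199.190.15: descend 0101001011000111101111100000 ; hops seen [H1,H0,H2,H0] ; pick H0
  + 28.91.16.0/20 (H0) depth=20
  + 82.199.190.0/24 (H4) depth=24

== LOOKUPS ==
["H0","H0","H0","H1","H4","H1","H1","H0","H0","H1","H0","H0"]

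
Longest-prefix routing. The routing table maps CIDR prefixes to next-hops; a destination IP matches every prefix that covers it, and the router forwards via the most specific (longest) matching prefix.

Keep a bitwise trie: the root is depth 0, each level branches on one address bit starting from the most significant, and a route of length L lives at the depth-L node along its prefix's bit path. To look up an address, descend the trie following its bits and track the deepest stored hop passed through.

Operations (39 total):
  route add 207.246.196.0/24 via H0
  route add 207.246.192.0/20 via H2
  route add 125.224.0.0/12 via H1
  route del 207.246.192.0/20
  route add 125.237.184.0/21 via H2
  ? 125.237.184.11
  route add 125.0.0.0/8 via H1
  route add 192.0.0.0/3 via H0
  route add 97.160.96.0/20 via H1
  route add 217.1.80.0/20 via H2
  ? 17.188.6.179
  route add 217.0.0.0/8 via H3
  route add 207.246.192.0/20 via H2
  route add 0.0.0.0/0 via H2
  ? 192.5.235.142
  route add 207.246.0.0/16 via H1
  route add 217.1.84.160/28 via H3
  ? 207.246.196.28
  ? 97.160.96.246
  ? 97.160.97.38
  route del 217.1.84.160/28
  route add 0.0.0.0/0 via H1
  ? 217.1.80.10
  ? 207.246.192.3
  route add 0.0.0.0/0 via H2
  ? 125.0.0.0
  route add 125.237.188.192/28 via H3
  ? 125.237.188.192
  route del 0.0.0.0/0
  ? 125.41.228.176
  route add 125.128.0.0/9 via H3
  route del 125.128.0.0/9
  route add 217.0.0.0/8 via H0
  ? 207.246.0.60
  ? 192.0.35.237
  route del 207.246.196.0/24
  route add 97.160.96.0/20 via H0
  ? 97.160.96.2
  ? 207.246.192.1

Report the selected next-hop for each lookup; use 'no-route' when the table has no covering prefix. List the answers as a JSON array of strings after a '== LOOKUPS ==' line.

Trace:
  + 207.246.196.0/24 (H0) depth=24
  + 207.246.192.0/20 (H2) depth=20
  + 125.224.0.0/12 (H1) depth=12
  - 207.246.192.0/20 clear@20
  + 125.237.184.0/21 (H2) depth=21
  ? 125.237.184.11  path d0:-→d1:-→d2:-→d3:-→d4:-→d5:-→d6:-→d7:-→d8:-→d9:-→d10:-→d11:-→d12:H1→d13:-→d14:-→d15:-→d16:-→d17:-→d18:-→d19:-→d20:-→d21:H2  best=H2
  + 125.0.0.0/8 (H1) depth=8
  + 192.0.0.0/3 (H0) depth=3
  + 97.160.96.0/20 (H1) depth=20
  + 217.1.80.0/20 (H2) depth=20
  ? 17.188.6.179  path d0:-→d1:-  best=no-route
  + 217.0.0.0/8 (H3) depth=8
  + 207.246.192.0/20 (H2) depth=20
  + 0.0.0.0/0 (H2) depth=0
  ? 192.5.235.142  path d0:H2→d1:-→d2:-→d3:H0→d4:-  best=H0
  + 207.246.0.0/16 (H1) depth=16
  + 217.1.84.160/28 (H3) depth=28
  ? 207.246.196.28  path d0:H2→d1:-→d2:-→d3:H0→d4:-→d5:-→d6:-→d7:-→d8:-→d9:-→d10:-→d11:-→d12:-→d13:-→d14:-→d15:-→d16:H1→d17:-→d18:-→d19:-→d20:H2→d21:-→d22:-→d23:-→d24:H0  best=H0
  ? 97.160.96.246  path d0:H2→d1:-→d2:-→d3:-→d4:-→d5:-→d6:-→d7:-→d8:-→d9:-→d10:-→d11:-→d12:-→d13:-→d14:-→d15:-→d16:-→d17:-→d18:-→d19:-→d20:H1  best=H1
  ? 97.160.97.38  path d0:H2→d1:-→d2:-→d3:-→d4:-→d5:-→d6:-→d7:-→d8:-→d9:-→d10:-→d11:-→d12:-→d13:-→d14:-→d15:-→d16:-→d17:-→d18:-→d19:-→d20:H1  best=H1
  - 217.1.84.160/28 clear@28
  + 0.0.0.0/0 (H1) depth=0
  ? 217.1.80.10  path d0:H1→d1:-→d2:-→d3:H0→d4:-→d5:-→d6:-→d7:-→d8:H3→d9:-→d10:-→d11:-→d12:-→d13:-→d14:-→d15:-→d16:-→d17:-→d18:-→d19:-→d20:H2→d21:-  best=H2
  ? 207.246.192.3  path d0:H1→d1:-→d2:-→d3:H0→d4:-→d5:-→d6:-→d7:-→d8:-→d9:-→d10:-→d11:-→d12:-→d13:-→d14:-→d15:-→d16:H1→d17:-→d18:-→d19:-→d20:H2→d21:-  best=H2
  + 0.0.0.0/0 (H2) depth=0
  ? 125.0.0.0  path d0:H2→d1:-→d2:-→d3:-→d4:-→d5:-→d6:-→d7:-→d8:H1  best=H1
  + 125.237.188.192/28 (H3) depth=28
  ? 125.237.188.192  path d0:H2→d1:-→d2:-→d3:-→d4:-→d5:-→d6:-→d7:-→d8:H1→d9:-→d10:-→d11:-→d12:H1→d13:-→d14:-→d15:-→d16:-→d17:-→d18:-→d19:-→d20:-→d21:H2→d22:-→d23:-→d24:-→d25:-→d26:-→d27:-→d28:H3  best=H3
  - 0.0.0.0/0 clear@0
  ? 125.41.228.176  path d0:-→d1:-→d2:-→d3:-→d4:-→d5:-→d6:-→d7:-→d8:H1  best=H1
  + 125.128.0.0/9 (H3) depth=9
  - 125.128.0.0/9 clear@9
  + 217.0.0.0/8 (H0) depth=8
  ? 207.246.0.60  path d0:-→d1:-→d2:-→d3:H0→d4:-→d5:-→d6:-→d7:-→d8:-→d9:-→d10:-→d11:-→d12:-→d13:-→d14:-→d15:-→d16:H1  best=H1
  ? 192.0.35.237  path d0:-→d1:-→d2:-→d3:H0→d4:-  best=H0
  - 207.246.196.0/24 clear@24
  + 97.160.96.0/20 (H0) depth=20
  ? 97.160.96.2  path d0:-→d1:-→d2:-→d3:-→d4:-→d5:-→d6:-→d7:-→d8:-→d9:-→d10:-→d11:-→d12:-→d13:-→d14:-→d15:-→d16:-→d17:-→d18:-→d19:-→d20:H0  best=H0
  ? 207.246.192.1  path d0:-→d1:-→d2:-→d3:H0→d4:-→d5:-→d6:-→d7:-→d8:-→d9:-→d10:-→d11:-→d12:-→d13:-→d14:-→d15:-→d16:H1→d17:-→d18:-→d19:-→d20:H2→d21:-  best=H2

== LOOKUPS ==
["H2","no-route","H0","H0","H1","H1","H2","H2","H1","H3","H1","H1","H0","H0","H2"]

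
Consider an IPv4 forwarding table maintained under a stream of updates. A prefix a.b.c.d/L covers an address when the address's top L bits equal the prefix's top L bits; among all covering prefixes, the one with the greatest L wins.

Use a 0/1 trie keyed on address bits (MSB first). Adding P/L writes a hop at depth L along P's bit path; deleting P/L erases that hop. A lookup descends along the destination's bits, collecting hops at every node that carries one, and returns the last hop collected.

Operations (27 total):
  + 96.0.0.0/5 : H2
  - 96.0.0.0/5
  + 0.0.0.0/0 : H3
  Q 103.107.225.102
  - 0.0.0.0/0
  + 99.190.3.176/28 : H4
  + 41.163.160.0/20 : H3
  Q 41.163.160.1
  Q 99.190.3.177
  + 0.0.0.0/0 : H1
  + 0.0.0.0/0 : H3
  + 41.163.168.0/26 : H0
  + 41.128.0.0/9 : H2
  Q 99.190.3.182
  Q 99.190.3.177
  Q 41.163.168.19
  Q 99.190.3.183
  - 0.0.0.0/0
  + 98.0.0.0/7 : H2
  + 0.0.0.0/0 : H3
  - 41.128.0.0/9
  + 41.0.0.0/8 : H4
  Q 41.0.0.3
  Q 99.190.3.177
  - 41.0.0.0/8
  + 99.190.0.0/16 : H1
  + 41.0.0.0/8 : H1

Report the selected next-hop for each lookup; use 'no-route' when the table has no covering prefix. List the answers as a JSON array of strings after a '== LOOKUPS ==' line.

Apply in order:
  add 96.0.0.0/5 -> H2 at depth 5
  del 96.0.0.0/5 (clear depth 5)
  add 0.0.0.0/0 -> H3 at depth 0
  lookup 103.107.225.102: bits 01100 walk d0:H3→d1:-→d2:-→d3:-→d4:-→d5:- -> H3
  del 0.0.0.0/0 (clear depth 0)
  add 99.190.3.176/28 -> H4 at depth 28
  add 41.163.160.0/20 -> H3 at depth 20
  lookup 41.163.160.1: bits 00101001101000111010 walk d0:-→d1:-→d2:-→d3:-→d4:-→d5:-→d6:-→d7:-→d8:-→d9:-→d10:-→d11:-→d12:-→d13:-→d14:-→d15:-→d16:-→d17:-→d18:-→d19:-→d20:H3 -> H3
  lookup 99.190.3.177: bits 0110001110111110000000111011 walk d0:-→d1:-→d2:-→d3:-→d4:-→d5:-→d6:-→d7:-→d8:-→d9:-→d10:-→d11:-→d12:-→d13:-→d14:-→d15:-→d16:-→d17:-→d18:-→d19:-→d20:-→d21:-→d22:-→d23:-→d24:-→d25:-→d26:-→d27:-→d28:H4 -> H4
  add 0.0.0.0/0 -> H1 at depth 0
  add 0.0.0.0/0 -> H3 at depth 0
  add 41.163.168.0/26 -> H0 at depth 26
  add 41.128.0.0/9 -> H2 at depth 9
  lookup 99.190.3.182: bits 0110001110111110000000111011 walk d0:H3→d1:-→d2:-→d3:-→d4:-→d5:-→d6:-→d7:-→d8:-→d9:-→d10:-→d11:-→d12:-→d13:-→d14:-→d15:-→d16:-→d17:-→d18:-→d19:-→d20:-→d21:-→d22:-→d23:-→d24:-→d25:-→d26:-→d27:-→d28:H4 -> H4
  lookup 99.190.3.177: bits 0110001110111110000000111011 walk d0:H3→d1:-→d2:-→d3:-→d4:-→d5:-→d6:-→d7:-→d8:-→d9:-→d10:-→d11:-→d12:-→d13:-→d14:-→d15:-→d16:-→d17:-→d18:-→d19:-→d20:-→d21:-→d22:-→d23:-→d24:-→d25:-→d26:-→d27:-→d28:H4 -> H4
  lookup 41.163.168.19: bits 00101001101000111010100000 walk d0:H3→d1:-→d2:-→d3:-→d4:-→d5:-→d6:-→d7:-→d8:-→d9:H2→d10:-→d11:-→d12:-→d13:-→d14:-→d15:-→d16:-→d17:-→d18:-→d19:-→d20:H3→d21:-→d22:-→d23:-→d24:-→d25:-→d26:H0 -> H0
  lookup 99.190.3.183: bits 0110001110111110000000111011 walk d0:H3→d1:-→d2:-→d3:-→d4:-→d5:-→d6:-→d7:-→d8:-→d9:-→d10:-→d11:-→d12:-→d13:-→d14:-→d15:-→d16:-→d17:-→d18:-→d19:-→d20:-→d21:-→d22:-→d23:-→d24:-→d25:-→d26:-→d27:-→d28:H4 -> H4
  del 0.0.0.0/0 (clear depth 0)
  add 98.0.0.0/7 -> H2 at depth 7
  add 0.0.0.0/0 -> H3 at depth 0
  del 41.128.0.0/9 (clear depth 9)
  add 41.0.0.0/8 -> H4 at depth 8
  lookup 41.0.0.3: bits 00101001 walk d0:H3→d1:-→d2:-→d3:-→d4:-→d5:-→d6:-→d7:-→d8:H4 -> H4
  lookup 99.190.3.177: bits 0110001110111110000000111011 walk d0:H3→d1:-→d2:-→d3:-→d4:-→d5:-→d6:-→d7:H2→d8:-→d9:-→d10:-→d11:-→d12:-→d13:-→d14:-→d15:-→d16:-→d17:-→d18:-→d19:-→d20:-→d21:-→d22:-→d23:-→d24:-→d25:-→d26:-→d27:-→d28:H4 -> H4
  del 41.0.0.0/8 (clear depth 8)
  add 99.190.0.0/16 -> H1 at depth 16
  add 41.0.0.0/8 -> H1 at depth 8

== LOOKUPS ==
["H3","H3","H4","H4","H4","H0","H4","H4","H4"]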